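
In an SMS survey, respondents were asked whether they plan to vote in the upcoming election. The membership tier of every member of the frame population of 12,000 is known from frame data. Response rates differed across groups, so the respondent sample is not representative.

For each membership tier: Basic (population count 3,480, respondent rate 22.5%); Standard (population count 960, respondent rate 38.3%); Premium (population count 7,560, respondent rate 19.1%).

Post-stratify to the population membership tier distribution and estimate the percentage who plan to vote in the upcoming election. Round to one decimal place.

Post-stratification weights by population share, not respondent share:
  Basic: (3,480/12,000) × 22.5 = 6.525
  Standard: (960/12,000) × 38.3 = 3.064
  Premium: (7,560/12,000) × 19.1 = 12.033
Post-stratified estimate = 21.622 → 21.6%.

21.6%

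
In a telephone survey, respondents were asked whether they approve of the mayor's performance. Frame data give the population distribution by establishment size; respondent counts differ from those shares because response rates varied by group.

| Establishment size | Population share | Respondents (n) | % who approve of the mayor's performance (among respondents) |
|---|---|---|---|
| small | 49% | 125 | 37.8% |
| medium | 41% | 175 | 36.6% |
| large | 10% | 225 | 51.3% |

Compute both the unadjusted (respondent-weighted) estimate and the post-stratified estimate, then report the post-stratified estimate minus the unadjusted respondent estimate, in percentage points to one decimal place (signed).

Unadjusted (pooled respondent) estimate weights by respondent counts:
  (125/525)×37.8 + (175/525)×36.6 + (225/525)×51.3 = 43.1857%
Reweighting by population establishment size shares:
  0.49×37.8 + 0.41×36.6 + 0.1×51.3 = 38.658%
Difference = 38.658 − 43.1857 = -4.5277 pp.

-4.5 percentage points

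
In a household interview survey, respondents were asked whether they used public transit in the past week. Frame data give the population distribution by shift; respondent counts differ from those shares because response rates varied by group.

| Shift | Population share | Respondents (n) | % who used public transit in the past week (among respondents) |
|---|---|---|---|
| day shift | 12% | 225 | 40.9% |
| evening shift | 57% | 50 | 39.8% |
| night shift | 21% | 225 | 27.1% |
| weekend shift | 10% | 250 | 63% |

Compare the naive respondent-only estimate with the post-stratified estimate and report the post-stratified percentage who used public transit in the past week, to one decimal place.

39.6%

Unadjusted (pooled respondent) estimate weights by respondent counts:
  (225/750)×40.9 + (50/750)×39.8 + (225/750)×27.1 + (250/750)×63 = 44.0533%
Reweighting by population shift shares:
  0.12×40.9 + 0.57×39.8 + 0.21×27.1 + 0.1×63 = 39.585%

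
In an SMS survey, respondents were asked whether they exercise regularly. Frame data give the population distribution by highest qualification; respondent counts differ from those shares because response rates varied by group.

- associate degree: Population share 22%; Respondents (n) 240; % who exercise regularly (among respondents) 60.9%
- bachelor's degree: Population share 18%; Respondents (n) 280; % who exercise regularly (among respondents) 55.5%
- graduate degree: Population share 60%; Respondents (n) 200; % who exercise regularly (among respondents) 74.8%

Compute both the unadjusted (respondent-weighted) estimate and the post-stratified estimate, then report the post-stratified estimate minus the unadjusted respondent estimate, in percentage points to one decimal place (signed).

Without adjustment, the pooled respondent share is:
  (240/720)×60.9 + (280/720)×55.5 + (200/720)×74.8 = 62.6611%
Post-stratifying to population shares instead:
  0.22×60.9 + 0.18×55.5 + 0.6×74.8 = 68.268%
Difference = 68.268 − 62.6611 = 5.6069 pp.

+5.6 percentage points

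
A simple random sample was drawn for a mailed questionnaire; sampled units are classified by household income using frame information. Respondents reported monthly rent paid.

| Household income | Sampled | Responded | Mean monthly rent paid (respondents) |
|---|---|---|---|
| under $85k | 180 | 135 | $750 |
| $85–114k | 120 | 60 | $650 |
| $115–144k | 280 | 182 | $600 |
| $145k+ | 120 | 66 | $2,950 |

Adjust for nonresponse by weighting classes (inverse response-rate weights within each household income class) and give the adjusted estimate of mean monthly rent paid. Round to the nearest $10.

Response rates by class: under $85k 135/180 = 75%, $85–114k 60/120 = 50%, $115–144k 182/280 = 65%, $145k+ 66/120 = 55%.
Weighting each respondent by the inverse class response rate inflates each class back to its sampled size, so the class weight is n_sampled:
  under $85k: 180 × 750 = 135,000
  $85–114k: 120 × 650 = 78,000
  $115–144k: 280 × 600 = 168,000
  $145k+: 120 × 2950 = 354,000
Adjusted estimate = 735,000 / 700 = 1050 → $1,050.

$1,050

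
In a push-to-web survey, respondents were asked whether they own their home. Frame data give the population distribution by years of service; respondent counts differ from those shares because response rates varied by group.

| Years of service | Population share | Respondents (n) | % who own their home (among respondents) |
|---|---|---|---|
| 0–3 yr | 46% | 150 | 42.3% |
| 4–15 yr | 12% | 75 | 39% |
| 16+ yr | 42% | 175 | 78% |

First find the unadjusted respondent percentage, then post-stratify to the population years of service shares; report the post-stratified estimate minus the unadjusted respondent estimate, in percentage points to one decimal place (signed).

Naive respondent-only estimate (weights = respondent counts):
  (150/400)×42.3 + (75/400)×39 + (175/400)×78 = 57.3%
Reweighting by population years of service shares:
  0.46×42.3 + 0.12×39 + 0.42×78 = 56.898%
Difference = 56.898 − 57.3 = -0.402 pp.

-0.4 percentage points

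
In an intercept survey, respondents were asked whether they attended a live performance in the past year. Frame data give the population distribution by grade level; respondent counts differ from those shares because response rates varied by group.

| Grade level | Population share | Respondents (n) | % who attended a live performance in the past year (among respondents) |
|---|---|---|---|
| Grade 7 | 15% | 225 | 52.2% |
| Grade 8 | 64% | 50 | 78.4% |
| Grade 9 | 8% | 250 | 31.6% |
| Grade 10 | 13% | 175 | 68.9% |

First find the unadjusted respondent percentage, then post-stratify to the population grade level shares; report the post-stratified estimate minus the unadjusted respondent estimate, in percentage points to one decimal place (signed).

Unadjusted (pooled respondent) estimate weights by respondent counts:
  (225/700)×52.2 + (50/700)×78.4 + (250/700)×31.6 + (175/700)×68.9 = 50.8893%
Reweighting by population grade level shares:
  0.15×52.2 + 0.64×78.4 + 0.08×31.6 + 0.13×68.9 = 69.491%
Difference = 69.491 − 50.8893 = 18.6017 pp.

+18.6 percentage points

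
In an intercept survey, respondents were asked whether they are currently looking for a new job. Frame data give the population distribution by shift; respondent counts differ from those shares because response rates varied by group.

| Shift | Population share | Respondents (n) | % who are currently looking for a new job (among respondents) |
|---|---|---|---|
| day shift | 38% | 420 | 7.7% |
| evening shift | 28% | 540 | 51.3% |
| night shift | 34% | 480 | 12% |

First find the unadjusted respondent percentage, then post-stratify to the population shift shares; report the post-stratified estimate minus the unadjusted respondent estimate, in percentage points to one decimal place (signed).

Unadjusted (pooled respondent) estimate weights by respondent counts:
  (420/1440)×7.7 + (540/1440)×51.3 + (480/1440)×12 = 25.4833%
Post-stratified estimate weights by population shares:
  0.38×7.7 + 0.28×51.3 + 0.34×12 = 21.37%
Difference = 21.37 − 25.4833 = -4.1133 pp.

-4.1 percentage points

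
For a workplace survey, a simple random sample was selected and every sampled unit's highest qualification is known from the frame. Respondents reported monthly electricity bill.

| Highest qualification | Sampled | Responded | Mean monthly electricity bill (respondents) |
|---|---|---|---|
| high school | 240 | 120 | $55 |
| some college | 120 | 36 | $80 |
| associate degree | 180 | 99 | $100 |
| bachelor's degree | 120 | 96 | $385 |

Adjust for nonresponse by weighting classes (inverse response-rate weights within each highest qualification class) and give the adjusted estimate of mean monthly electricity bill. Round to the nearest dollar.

$132

Response rates by class: high school 120/240 = 50%, some college 36/120 = 30%, associate degree 99/180 = 55%, bachelor's degree 96/120 = 80%.
Inverse-response-rate weighting restores each class to its sampled count, so class totals weight by n_sampled:
  high school: 240 × 55 = 13,200
  some college: 120 × 80 = 9600
  associate degree: 180 × 100 = 18,000
  bachelor's degree: 120 × 385 = 46,200
Adjusted estimate = 87,000 / 660 = 131.818 → $132.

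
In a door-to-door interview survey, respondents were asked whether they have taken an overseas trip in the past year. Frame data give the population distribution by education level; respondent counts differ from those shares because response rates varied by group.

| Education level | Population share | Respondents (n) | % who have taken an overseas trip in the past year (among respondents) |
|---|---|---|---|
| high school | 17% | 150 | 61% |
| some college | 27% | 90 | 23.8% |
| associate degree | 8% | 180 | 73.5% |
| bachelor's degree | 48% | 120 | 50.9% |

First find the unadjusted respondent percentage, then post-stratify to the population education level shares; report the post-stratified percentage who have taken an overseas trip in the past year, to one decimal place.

47.1%

Without adjustment, the pooled respondent share is:
  (150/540)×61 + (90/540)×23.8 + (180/540)×73.5 + (120/540)×50.9 = 56.7222%
Post-stratifying to population shares instead:
  0.17×61 + 0.27×23.8 + 0.08×73.5 + 0.48×50.9 = 47.108%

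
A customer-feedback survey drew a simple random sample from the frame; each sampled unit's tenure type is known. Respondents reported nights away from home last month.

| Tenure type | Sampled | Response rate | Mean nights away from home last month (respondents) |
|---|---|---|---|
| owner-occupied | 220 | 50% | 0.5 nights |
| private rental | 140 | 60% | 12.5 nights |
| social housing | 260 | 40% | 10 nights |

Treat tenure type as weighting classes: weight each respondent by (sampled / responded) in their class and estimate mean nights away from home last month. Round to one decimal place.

7.2

Inverse-response-rate weighting restores each class to its sampled count, so class totals weight by n_sampled:
  owner-occupied: 220 × 0.5 = 110
  private rental: 140 × 12.5 = 1750
  social housing: 260 × 10 = 2600
Adjusted estimate = 4460 / 620 = 7.19355 → 7.2.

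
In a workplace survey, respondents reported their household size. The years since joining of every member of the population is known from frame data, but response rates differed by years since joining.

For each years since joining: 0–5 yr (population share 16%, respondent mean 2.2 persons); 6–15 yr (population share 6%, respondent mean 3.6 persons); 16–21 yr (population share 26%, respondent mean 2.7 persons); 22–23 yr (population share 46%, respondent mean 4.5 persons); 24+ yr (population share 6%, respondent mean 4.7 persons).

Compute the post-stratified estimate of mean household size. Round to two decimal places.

Post-stratification weights by population share, not respondent share:
  0–5 yr: 0.16 × 2.2 = 0.352
  6–15 yr: 0.06 × 3.6 = 0.216
  16–21 yr: 0.26 × 2.7 = 0.702
  22–23 yr: 0.46 × 4.5 = 2.07
  24+ yr: 0.06 × 4.7 = 0.282
Post-stratified estimate = 3.622 → 3.62.

3.62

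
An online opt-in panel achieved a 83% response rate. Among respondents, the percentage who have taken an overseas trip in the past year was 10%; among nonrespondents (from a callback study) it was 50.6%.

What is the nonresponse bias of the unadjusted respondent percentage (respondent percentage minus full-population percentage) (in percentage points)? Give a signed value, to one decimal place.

Nonresponse fraction = 1 − 0.83 = 0.17.
Bias = (nonresponse fraction) × (respondent percentage − nonrespondent percentage)
     = 0.17 × (10 − 50.6) = 0.17 × -40.6 = -6.902.

-6.9 percentage points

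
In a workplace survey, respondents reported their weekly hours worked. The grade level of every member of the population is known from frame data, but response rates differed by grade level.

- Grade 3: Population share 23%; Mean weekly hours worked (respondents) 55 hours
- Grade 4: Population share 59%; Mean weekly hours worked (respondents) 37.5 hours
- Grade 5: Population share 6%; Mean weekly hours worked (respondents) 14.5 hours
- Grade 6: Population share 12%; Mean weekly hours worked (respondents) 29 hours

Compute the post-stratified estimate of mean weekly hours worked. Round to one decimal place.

Post-stratification weights by population share, not respondent share:
  Grade 3: 0.23 × 55 = 12.65
  Grade 4: 0.59 × 37.5 = 22.125
  Grade 5: 0.06 × 14.5 = 0.87
  Grade 6: 0.12 × 29 = 3.48
Post-stratified estimate = 39.125 → 39.1.

39.1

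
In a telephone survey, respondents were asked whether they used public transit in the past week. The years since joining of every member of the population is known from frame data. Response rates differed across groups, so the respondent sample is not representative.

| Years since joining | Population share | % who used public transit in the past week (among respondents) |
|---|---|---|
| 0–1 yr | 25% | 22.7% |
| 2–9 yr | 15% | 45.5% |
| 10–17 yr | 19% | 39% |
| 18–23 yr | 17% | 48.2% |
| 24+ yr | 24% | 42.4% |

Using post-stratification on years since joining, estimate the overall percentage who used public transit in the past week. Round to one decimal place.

38.3%

Reweight to the known years since joining distribution:
  0–1 yr: 0.25 × 22.7 = 5.675
  2–9 yr: 0.15 × 45.5 = 6.825
  10–17 yr: 0.19 × 39 = 7.41
  18–23 yr: 0.17 × 48.2 = 8.194
  24+ yr: 0.24 × 42.4 = 10.176
Post-stratified estimate = 38.28 → 38.3%.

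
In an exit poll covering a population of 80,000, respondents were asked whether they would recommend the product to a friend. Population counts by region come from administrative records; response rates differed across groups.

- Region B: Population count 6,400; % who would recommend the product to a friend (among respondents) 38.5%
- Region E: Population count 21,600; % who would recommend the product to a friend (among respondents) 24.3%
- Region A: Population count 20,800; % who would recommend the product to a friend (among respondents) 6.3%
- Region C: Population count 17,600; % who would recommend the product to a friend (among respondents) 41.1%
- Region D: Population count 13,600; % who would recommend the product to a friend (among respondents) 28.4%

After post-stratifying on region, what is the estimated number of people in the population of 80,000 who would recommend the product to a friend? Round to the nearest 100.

Estimated count per cell = population count × respondent percentage:
  Region B: 6,400 × 38.5% = 2464
  Region E: 21,600 × 24.3% = 5248.8
  Region A: 20,800 × 6.3% = 1310.4
  Region C: 17,600 × 41.1% = 7233.6
  Region D: 13,600 × 28.4% = 3862.4
Estimated total = 20119.2 → 20,100.

20,100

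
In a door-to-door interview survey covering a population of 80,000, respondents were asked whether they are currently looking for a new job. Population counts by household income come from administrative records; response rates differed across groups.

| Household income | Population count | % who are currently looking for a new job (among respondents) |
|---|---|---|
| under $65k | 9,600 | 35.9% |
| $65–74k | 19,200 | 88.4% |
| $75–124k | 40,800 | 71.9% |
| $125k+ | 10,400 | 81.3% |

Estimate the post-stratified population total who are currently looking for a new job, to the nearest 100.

58,200

Estimated count per cell = population count × respondent percentage:
  under $65k: 9,600 × 35.9% = 3446.4
  $65–74k: 19,200 × 88.4% = 16972.8
  $75–124k: 40,800 × 71.9% = 29335.2
  $125k+: 10,400 × 81.3% = 8455.2
Estimated total = 58209.6 → 58,200.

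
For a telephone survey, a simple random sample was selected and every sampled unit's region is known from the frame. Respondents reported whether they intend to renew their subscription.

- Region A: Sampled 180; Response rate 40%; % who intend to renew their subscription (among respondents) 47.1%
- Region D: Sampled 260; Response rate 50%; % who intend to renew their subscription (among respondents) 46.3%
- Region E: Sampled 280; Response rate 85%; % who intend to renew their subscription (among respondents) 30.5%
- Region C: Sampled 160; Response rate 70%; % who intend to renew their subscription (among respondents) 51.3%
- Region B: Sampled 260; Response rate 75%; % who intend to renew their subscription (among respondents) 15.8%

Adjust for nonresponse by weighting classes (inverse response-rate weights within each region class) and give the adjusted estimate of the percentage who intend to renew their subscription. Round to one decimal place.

36.3%

Each respondent's weight = sampled/responded in their class; summing within a class gives n_sampled, so:
  Region A: 180 × 47.1 = 8478
  Region D: 260 × 46.3 = 12,038
  Region E: 280 × 30.5 = 8540
  Region C: 160 × 51.3 = 8208
  Region B: 260 × 15.8 = 4108
Adjusted estimate = 41,372 / 1,140 = 36.2912 → 36.3%.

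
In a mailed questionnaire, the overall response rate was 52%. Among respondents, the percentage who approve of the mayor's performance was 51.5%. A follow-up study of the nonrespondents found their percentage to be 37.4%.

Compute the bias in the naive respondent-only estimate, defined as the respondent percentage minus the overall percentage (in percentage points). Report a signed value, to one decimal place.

Nonresponse fraction = 1 − 0.52 = 0.48.
Bias = (nonresponse fraction) × (respondent percentage − nonrespondent percentage)
     = 0.48 × (51.5 − 37.4) = 0.48 × 14.1 = 6.768.

+6.8 percentage points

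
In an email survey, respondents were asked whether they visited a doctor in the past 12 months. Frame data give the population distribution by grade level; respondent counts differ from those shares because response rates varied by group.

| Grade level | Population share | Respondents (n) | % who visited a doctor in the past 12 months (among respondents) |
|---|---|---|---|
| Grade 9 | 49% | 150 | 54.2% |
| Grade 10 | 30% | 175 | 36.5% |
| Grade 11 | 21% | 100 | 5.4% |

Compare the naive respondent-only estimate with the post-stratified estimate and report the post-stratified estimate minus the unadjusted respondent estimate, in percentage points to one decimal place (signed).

Naive respondent-only estimate (weights = respondent counts):
  (150/425)×54.2 + (175/425)×36.5 + (100/425)×5.4 = 35.4294%
Reweighting by population grade level shares:
  0.49×54.2 + 0.3×36.5 + 0.21×5.4 = 38.642%
Difference = 38.642 − 35.4294 = 3.2126 pp.

+3.2 percentage points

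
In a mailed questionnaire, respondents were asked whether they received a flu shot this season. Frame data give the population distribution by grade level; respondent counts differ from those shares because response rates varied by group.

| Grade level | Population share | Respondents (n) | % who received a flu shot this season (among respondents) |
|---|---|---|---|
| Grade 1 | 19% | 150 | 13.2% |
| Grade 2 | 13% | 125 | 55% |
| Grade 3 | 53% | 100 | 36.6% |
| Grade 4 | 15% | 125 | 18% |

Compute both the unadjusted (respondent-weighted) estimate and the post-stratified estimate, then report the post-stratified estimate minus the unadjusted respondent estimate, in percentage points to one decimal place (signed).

Without adjustment, the pooled respondent share is:
  (150/500)×13.2 + (125/500)×55 + (100/500)×36.6 + (125/500)×18 = 29.53%
Post-stratified estimate weights by population shares:
  0.19×13.2 + 0.13×55 + 0.53×36.6 + 0.15×18 = 31.756%
Difference = 31.756 − 29.53 = 2.226 pp.

+2.2 percentage points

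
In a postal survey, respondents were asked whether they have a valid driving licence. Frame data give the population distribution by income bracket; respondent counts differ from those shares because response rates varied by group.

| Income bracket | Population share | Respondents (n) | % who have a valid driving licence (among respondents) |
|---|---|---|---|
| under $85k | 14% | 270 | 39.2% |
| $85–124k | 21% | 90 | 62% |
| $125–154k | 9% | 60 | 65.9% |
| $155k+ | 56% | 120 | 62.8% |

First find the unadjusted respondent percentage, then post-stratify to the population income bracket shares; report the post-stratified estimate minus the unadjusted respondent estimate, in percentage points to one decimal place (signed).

Naive respondent-only estimate (weights = respondent counts):
  (270/540)×39.2 + (90/540)×62 + (60/540)×65.9 + (120/540)×62.8 = 51.2111%
Post-stratifying to population shares instead:
  0.14×39.2 + 0.21×62 + 0.09×65.9 + 0.56×62.8 = 59.607%
Difference = 59.607 − 51.2111 = 8.3959 pp.

+8.4 percentage points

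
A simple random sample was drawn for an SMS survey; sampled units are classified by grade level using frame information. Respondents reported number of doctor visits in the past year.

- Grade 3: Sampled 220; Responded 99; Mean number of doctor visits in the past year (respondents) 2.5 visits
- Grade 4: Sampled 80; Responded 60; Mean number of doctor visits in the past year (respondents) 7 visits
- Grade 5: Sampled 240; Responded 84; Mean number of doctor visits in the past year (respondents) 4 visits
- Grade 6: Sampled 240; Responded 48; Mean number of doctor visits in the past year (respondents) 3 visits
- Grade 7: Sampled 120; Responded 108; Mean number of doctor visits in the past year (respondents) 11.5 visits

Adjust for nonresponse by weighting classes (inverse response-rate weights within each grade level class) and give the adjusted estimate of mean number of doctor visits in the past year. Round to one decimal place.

4.6

Class response rates: Grade 3 99/220 = 45%, Grade 4 60/80 = 75%, Grade 5 84/240 = 35%, Grade 6 48/240 = 20%, Grade 7 108/120 = 90%.
With weight = n_sampled/n_responded per class, the weighted class total is n_sampled:
  Grade 3: 220 × 2.5 = 550
  Grade 4: 80 × 7 = 560
  Grade 5: 240 × 4 = 960
  Grade 6: 240 × 3 = 720
  Grade 7: 120 × 11.5 = 1380
Adjusted estimate = 4170 / 900 = 4.63333 → 4.6.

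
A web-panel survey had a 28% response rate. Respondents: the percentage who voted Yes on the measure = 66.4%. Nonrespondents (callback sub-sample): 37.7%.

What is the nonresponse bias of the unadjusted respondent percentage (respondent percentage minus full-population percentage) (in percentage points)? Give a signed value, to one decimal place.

+20.7 percentage points

Nonresponse fraction = 1 − 0.28 = 0.72.
Bias = (nonresponse fraction) × (respondent percentage − nonrespondent percentage)
     = 0.72 × (66.4 − 37.7) = 0.72 × 28.7 = 20.664.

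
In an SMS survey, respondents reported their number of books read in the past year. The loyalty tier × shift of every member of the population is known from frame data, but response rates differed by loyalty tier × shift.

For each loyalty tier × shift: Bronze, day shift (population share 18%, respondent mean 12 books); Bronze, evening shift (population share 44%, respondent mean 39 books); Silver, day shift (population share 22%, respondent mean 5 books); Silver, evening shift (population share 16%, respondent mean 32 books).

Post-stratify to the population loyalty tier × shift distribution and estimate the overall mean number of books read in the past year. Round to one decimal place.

Each cell contributes population-share × respondent value:
  Bronze, day shift: 0.18 × 12 = 2.16
  Bronze, evening shift: 0.44 × 39 = 17.16
  Silver, day shift: 0.22 × 5 = 1.1
  Silver, evening shift: 0.16 × 32 = 5.12
Post-stratified estimate = 25.54 → 25.5.

25.5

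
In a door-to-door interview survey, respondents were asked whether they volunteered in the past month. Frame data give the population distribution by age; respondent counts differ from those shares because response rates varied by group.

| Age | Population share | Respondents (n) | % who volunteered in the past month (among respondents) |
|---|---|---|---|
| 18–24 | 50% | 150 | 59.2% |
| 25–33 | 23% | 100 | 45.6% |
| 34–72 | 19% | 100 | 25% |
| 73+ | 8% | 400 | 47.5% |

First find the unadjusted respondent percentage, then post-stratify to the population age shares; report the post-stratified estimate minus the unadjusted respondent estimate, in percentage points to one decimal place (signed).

Without adjustment, the pooled respondent share is:
  (150/750)×59.2 + (100/750)×45.6 + (100/750)×25 + (400/750)×47.5 = 46.5867%
Reweighting by population age shares:
  0.5×59.2 + 0.23×45.6 + 0.19×25 + 0.08×47.5 = 48.638%
Difference = 48.638 − 46.5867 = 2.0513 pp.

+2.1 percentage points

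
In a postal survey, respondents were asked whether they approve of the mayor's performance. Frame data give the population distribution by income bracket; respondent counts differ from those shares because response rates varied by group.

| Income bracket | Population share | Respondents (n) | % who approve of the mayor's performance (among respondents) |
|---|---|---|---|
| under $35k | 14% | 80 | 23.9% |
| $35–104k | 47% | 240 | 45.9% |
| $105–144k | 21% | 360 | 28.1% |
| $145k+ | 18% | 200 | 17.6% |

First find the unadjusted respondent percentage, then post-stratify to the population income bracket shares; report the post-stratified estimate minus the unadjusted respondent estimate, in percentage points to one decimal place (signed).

+3.8 percentage points

Without adjustment, the pooled respondent share is:
  (80/880)×23.9 + (240/880)×45.9 + (360/880)×28.1 + (200/880)×17.6 = 30.1864%
Post-stratifying to population shares instead:
  0.14×23.9 + 0.47×45.9 + 0.21×28.1 + 0.18×17.6 = 33.988%
Difference = 33.988 − 30.1864 = 3.8016 pp.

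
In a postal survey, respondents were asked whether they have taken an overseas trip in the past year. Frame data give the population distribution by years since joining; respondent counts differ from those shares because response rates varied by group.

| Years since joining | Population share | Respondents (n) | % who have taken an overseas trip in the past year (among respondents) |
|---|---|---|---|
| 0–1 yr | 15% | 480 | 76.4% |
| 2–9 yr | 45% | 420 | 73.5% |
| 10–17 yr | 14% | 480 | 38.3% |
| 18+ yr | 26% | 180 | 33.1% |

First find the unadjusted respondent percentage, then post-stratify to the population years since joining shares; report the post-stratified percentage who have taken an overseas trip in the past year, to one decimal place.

Naive respondent-only estimate (weights = respondent counts):
  (480/1560)×76.4 + (420/1560)×73.5 + (480/1560)×38.3 + (180/1560)×33.1 = 58.9%
Reweighting by population years since joining shares:
  0.15×76.4 + 0.45×73.5 + 0.14×38.3 + 0.26×33.1 = 58.503%

58.5%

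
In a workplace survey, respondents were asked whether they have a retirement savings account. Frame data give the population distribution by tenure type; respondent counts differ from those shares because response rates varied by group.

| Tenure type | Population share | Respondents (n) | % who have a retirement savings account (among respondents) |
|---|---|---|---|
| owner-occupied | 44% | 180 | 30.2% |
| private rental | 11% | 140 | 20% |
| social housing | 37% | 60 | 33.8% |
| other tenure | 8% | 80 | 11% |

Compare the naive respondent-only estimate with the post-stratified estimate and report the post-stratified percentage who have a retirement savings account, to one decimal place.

28.9%

Unadjusted (pooled respondent) estimate weights by respondent counts:
  (180/460)×30.2 + (140/460)×20 + (60/460)×33.8 + (80/460)×11 = 24.2261%
Post-stratifying to population shares instead:
  0.44×30.2 + 0.11×20 + 0.37×33.8 + 0.08×11 = 28.874%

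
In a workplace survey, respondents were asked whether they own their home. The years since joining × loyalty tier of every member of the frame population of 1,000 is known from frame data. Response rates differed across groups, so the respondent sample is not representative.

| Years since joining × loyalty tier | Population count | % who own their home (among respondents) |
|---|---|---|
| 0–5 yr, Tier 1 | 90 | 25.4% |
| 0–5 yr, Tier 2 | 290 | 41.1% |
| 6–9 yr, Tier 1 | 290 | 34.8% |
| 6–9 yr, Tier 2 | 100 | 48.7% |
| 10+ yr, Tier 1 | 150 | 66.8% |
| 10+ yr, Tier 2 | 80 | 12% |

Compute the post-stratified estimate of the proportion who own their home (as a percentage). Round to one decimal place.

40.1%

Each cell contributes population-share × respondent value:
  0–5 yr, Tier 1: (90/1,000) × 25.4 = 2.286
  0–5 yr, Tier 2: (290/1,000) × 41.1 = 11.919
  6–9 yr, Tier 1: (290/1,000) × 34.8 = 10.092
  6–9 yr, Tier 2: (100/1,000) × 48.7 = 4.87
  10+ yr, Tier 1: (150/1,000) × 66.8 = 10.02
  10+ yr, Tier 2: (80/1,000) × 12 = 0.96
Post-stratified estimate = 40.147 → 40.1%.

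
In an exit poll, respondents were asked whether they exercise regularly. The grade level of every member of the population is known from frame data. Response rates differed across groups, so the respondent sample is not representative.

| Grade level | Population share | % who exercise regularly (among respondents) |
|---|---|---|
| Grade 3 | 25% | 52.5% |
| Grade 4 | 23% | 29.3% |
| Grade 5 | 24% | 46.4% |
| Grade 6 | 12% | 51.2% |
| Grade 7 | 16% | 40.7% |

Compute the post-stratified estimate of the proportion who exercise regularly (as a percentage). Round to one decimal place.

Reweight to the known grade level distribution:
  Grade 3: 0.25 × 52.5 = 13.125
  Grade 4: 0.23 × 29.3 = 6.739
  Grade 5: 0.24 × 46.4 = 11.136
  Grade 6: 0.12 × 51.2 = 6.144
  Grade 7: 0.16 × 40.7 = 6.512
Post-stratified estimate = 43.656 → 43.7%.

43.7%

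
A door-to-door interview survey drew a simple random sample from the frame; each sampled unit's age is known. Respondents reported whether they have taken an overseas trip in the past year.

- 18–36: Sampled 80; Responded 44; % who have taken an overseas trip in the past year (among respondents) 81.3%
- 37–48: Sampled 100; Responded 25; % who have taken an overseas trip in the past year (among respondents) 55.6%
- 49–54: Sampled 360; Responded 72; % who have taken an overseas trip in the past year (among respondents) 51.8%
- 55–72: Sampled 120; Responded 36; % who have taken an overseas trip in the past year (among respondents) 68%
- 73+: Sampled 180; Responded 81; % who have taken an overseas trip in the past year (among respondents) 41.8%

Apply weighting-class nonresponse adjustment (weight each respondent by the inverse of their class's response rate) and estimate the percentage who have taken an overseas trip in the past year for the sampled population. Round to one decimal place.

55.2%

Class response rates: 18–36 44/80 = 55%, 37–48 25/100 = 25%, 49–54 72/360 = 20%, 55–72 36/120 = 30%, 73+ 81/180 = 45%.
With weight = n_sampled/n_responded per class, the weighted class total is n_sampled:
  18–36: 80 × 81.3 = 6504
  37–48: 100 × 55.6 = 5560
  49–54: 360 × 51.8 = 18,648
  55–72: 120 × 68 = 8160
  73+: 180 × 41.8 = 7524
Adjusted estimate = 46,396 / 840 = 55.2333 → 55.2%.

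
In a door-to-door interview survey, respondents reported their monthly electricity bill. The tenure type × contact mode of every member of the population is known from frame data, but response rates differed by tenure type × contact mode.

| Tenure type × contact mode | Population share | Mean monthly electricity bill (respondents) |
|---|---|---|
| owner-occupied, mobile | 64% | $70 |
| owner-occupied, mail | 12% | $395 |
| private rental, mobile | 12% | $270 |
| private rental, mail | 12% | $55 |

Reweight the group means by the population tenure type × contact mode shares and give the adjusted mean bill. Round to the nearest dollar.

$131

Each cell contributes population-share × respondent value:
  owner-occupied, mobile: 0.64 × 70 = 44.8
  owner-occupied, mail: 0.12 × 395 = 47.4
  private rental, mobile: 0.12 × 270 = 32.4
  private rental, mail: 0.12 × 55 = 6.6
Post-stratified estimate = 131.2 → $131.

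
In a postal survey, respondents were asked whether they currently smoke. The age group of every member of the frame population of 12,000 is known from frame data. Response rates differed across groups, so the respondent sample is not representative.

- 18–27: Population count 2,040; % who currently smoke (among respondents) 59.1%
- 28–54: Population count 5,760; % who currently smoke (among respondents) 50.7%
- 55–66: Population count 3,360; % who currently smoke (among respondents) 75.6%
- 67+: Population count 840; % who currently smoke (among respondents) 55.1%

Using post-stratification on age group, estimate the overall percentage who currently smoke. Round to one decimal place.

Weight each group's respondent value by its population share:
  18–27: (2,040/12,000) × 59.1 = 10.047
  28–54: (5,760/12,000) × 50.7 = 24.336
  55–66: (3,360/12,000) × 75.6 = 21.168
  67+: (840/12,000) × 55.1 = 3.857
Post-stratified estimate = 59.408 → 59.4%.

59.4%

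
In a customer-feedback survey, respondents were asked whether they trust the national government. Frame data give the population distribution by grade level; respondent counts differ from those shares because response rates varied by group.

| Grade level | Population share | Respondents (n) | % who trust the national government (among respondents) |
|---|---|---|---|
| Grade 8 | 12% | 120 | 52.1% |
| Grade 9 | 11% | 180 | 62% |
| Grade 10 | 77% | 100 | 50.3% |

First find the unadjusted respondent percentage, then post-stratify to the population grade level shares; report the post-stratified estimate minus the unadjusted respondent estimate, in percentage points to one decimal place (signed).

Without adjustment, the pooled respondent share is:
  (120/400)×52.1 + (180/400)×62 + (100/400)×50.3 = 56.105%
Post-stratifying to population shares instead:
  0.12×52.1 + 0.11×62 + 0.77×50.3 = 51.803%
Difference = 51.803 − 56.105 = -4.302 pp.

-4.3 percentage points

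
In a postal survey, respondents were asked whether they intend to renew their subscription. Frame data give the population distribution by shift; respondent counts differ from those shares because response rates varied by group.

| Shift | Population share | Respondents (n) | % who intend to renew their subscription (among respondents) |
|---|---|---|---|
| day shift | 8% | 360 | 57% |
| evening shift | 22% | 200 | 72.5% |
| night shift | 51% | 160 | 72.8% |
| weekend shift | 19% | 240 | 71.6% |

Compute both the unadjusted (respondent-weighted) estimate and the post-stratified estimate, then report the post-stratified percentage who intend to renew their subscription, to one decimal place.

71.2%

Unadjusted (pooled respondent) estimate weights by respondent counts:
  (360/960)×57 + (200/960)×72.5 + (160/960)×72.8 + (240/960)×71.6 = 66.5125%
Reweighting by population shift shares:
  0.08×57 + 0.22×72.5 + 0.51×72.8 + 0.19×71.6 = 71.242%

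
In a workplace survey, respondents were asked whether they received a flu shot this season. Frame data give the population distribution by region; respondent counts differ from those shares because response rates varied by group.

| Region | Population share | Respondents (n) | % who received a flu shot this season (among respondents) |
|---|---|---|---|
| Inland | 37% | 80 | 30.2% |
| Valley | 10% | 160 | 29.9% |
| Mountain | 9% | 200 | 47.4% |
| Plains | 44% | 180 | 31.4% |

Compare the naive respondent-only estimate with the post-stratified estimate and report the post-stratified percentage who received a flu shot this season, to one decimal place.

Without adjustment, the pooled respondent share is:
  (80/620)×30.2 + (160/620)×29.9 + (200/620)×47.4 + (180/620)×31.4 = 36.0194%
Reweighting by population region shares:
  0.37×30.2 + 0.1×29.9 + 0.09×47.4 + 0.44×31.4 = 32.246%

32.2%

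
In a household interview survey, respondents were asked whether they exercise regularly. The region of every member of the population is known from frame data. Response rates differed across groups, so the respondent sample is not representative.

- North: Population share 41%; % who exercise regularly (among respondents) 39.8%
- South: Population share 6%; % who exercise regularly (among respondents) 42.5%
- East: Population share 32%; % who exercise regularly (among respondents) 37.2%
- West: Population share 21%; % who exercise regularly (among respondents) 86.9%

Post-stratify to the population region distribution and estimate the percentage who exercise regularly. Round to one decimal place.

49.0%

Weight each group's respondent value by its population share:
  North: 0.41 × 39.8 = 16.318
  South: 0.06 × 42.5 = 2.55
  East: 0.32 × 37.2 = 11.904
  West: 0.21 × 86.9 = 18.249
Post-stratified estimate = 49.021 → 49.0%.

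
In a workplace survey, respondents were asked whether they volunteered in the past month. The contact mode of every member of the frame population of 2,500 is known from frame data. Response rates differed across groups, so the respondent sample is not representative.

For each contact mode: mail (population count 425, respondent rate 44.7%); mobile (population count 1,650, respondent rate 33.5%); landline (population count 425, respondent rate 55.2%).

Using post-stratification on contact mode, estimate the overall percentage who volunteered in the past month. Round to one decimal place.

Each cell contributes population-share × respondent value:
  mail: (425/2,500) × 44.7 = 7.599
  mobile: (1,650/2,500) × 33.5 = 22.11
  landline: (425/2,500) × 55.2 = 9.384
Post-stratified estimate = 39.093 → 39.1%.

39.1%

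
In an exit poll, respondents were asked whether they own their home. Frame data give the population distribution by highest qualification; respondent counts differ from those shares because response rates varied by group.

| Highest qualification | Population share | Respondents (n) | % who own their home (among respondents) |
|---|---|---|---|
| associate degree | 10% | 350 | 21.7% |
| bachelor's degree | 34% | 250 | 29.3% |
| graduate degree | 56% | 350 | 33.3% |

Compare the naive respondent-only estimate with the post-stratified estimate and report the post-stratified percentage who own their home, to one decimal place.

30.8%

Naive respondent-only estimate (weights = respondent counts):
  (350/950)×21.7 + (250/950)×29.3 + (350/950)×33.3 = 27.9737%
Post-stratifying to population shares instead:
  0.1×21.7 + 0.34×29.3 + 0.56×33.3 = 30.78%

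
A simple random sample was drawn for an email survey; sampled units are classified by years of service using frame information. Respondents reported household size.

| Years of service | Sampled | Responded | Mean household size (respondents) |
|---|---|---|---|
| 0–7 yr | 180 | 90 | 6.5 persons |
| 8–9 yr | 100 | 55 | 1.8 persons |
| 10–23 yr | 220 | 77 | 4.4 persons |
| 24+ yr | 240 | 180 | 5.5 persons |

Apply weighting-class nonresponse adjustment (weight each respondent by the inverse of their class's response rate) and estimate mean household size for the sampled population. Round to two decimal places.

Response rates by class: 0–7 yr 90/180 = 50%, 8–9 yr 55/100 = 55%, 10–23 yr 77/220 = 35%, 24+ yr 180/240 = 75%.
Each respondent's weight = sampled/responded in their class; summing within a class gives n_sampled, so:
  0–7 yr: 180 × 6.5 = 1170
  8–9 yr: 100 × 1.8 = 180
  10–23 yr: 220 × 4.4 = 968
  24+ yr: 240 × 5.5 = 1320
Adjusted estimate = 3638 / 740 = 4.91622 → 4.92.

4.92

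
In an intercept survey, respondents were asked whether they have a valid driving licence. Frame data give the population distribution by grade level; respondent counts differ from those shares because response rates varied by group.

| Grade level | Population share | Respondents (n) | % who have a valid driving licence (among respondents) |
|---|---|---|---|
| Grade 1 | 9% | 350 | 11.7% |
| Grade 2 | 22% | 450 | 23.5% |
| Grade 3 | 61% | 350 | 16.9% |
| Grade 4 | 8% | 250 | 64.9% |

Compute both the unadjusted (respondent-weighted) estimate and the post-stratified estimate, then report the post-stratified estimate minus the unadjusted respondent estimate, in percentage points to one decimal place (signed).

-4.6 percentage points

Without adjustment, the pooled respondent share is:
  (350/1400)×11.7 + (450/1400)×23.5 + (350/1400)×16.9 + (250/1400)×64.9 = 26.2929%
Reweighting by population grade level shares:
  0.09×11.7 + 0.22×23.5 + 0.61×16.9 + 0.08×64.9 = 21.724%
Difference = 21.724 − 26.2929 = -4.5689 pp.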